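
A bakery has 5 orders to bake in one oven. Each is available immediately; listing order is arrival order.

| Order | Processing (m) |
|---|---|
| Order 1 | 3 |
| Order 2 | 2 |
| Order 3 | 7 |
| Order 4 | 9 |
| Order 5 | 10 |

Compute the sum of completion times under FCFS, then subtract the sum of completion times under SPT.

1

FIFO (arrival order): Order 1 Order 2 Order 3 Order 4 Order 5.
Order 1: 0→3
Order 2: 3→5
Order 3: 5→12
Order 4: 12→21
Order 5: 21→31
Sum = 3+5+12+21+31 = 72.
SPT (increasing processing time): Order 2 Order 1 Order 3 Order 4 Order 5.
Order 2: 0→2
Order 1: 2→5
Order 3: 5→12
Order 4: 12→21
Order 5: 21→31
Sum = 2+5+12+21+31 = 71.
Difference = 72 − 71 = 1.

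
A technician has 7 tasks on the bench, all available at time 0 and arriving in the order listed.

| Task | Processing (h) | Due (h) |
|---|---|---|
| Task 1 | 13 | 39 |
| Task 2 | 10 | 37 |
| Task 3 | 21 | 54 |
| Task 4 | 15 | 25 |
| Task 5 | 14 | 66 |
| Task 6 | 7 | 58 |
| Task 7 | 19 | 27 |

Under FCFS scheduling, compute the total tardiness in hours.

FIFO (arrival order): Task 1 Task 2 Task 3 Task 4 Task 5 Task 6 Task 7.
Task 1: 0→13, due 39, tardiness 0
Task 2: 13→23, due 37, tardiness 0
Task 3: 23→44, due 54, tardiness 0
Task 4: 44→59, due 25, tardiness 34
Task 5: 59→73, due 66, tardiness 7
Task 6: 73→80, due 58, tardiness 22
Task 7: 80→99, due 27, tardiness 72
Sum = 0+0+0+34+7+22+72 = 135.

135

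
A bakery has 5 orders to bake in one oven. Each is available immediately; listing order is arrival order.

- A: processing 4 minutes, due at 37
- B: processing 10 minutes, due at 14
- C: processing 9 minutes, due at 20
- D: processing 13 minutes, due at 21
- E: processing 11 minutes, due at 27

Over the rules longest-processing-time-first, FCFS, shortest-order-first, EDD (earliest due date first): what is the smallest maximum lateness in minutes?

16

LPT (decreasing processing time): D E B C A.
D: 0→13, due 21, lateness -8
E: 13→24, due 27, lateness -3
B: 24→34, due 14, lateness 20
C: 34→43, due 20, lateness 23
A: 43→47, due 37, lateness 10
Maximum = 23.
FIFO (arrival order): A B C D E.
A: 0→4, due 37, lateness -33
B: 4→14, due 14, lateness 0
C: 14→23, due 20, lateness 3
D: 23→36, due 21, lateness 15
E: 36→47, due 27, lateness 20
Maximum = 20.
SPT (increasing processing time): A C B E D.
A: 0→4, due 37, lateness -33
C: 4→13, due 20, lateness -7
B: 13→23, due 14, lateness 9
E: 23→34, due 27, lateness 7
D: 34→47, due 21, lateness 26
Maximum = 26.
EDD (increasing due date): B C D E A.
B: 0→10, due 14, lateness -4
C: 10→19, due 20, lateness -1
D: 19→32, due 21, lateness 11
E: 32→43, due 27, lateness 16
A: 43→47, due 37, lateness 10
Maximum = 16.
LPT 23, FIFO 20, SPT 26, EDD 16 → minimum 16.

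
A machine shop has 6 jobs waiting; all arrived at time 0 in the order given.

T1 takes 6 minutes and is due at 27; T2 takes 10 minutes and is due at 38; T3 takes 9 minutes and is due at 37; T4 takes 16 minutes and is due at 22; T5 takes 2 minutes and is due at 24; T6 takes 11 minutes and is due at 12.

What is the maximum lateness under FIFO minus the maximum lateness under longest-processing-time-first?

FIFO (arrival order): T1 T2 T3 T4 T5 T6.
T1: 0→6, due 27, lateness -21
T2: 6→16, due 38, lateness -22
T3: 16→25, due 37, lateness -12
T4: 25→41, due 22, lateness 19
T5: 41→43, due 24, lateness 19
T6: 43→54, due 12, lateness 42
Maximum = 42.
LPT (decreasing processing time): T4 T6 T2 T3 T1 T5.
T4: 0→16, due 22, lateness -6
T6: 16→27, due 12, lateness 15
T2: 27→37, due 38, lateness -1
T3: 37→46, due 37, lateness 9
T1: 46→52, due 27, lateness 25
T5: 52→54, due 24, lateness 30
Maximum = 30.
Difference = 42 − 30 = 12.

12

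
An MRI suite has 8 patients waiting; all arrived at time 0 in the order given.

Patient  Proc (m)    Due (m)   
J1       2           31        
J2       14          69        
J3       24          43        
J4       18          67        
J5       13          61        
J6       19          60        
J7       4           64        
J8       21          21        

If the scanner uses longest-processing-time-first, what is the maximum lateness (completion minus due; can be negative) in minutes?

LPT (decreasing processing time): J3 J8 J6 J4 J2 J5 J7 J1.
J3: 0→24, due 43, lateness -19
J8: 24→45, due 21, lateness 24
J6: 45→64, due 60, lateness 4
J4: 64→82, due 67, lateness 15
J2: 82→96, due 69, lateness 27
J5: 96→109, due 61, lateness 48
J7: 109→113, due 64, lateness 49
J1: 113→115, due 31, lateness 84
Maximum = 84.

84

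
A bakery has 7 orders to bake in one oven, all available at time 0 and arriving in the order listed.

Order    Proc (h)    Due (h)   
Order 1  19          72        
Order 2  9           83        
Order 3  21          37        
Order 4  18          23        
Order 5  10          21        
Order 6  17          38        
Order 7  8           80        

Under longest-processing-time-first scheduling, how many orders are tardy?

5

LPT (decreasing processing time): Order 3 Order 1 Order 4 Order 6 Order 5 Order 2 Order 7.
Order 3: 0→21, due 37, tardiness 0
Order 1: 21→40, due 72, tardiness 0
Order 4: 40→58, due 23, tardiness 35
Order 6: 58→75, due 38, tardiness 37
Order 5: 75→85, due 21, tardiness 64
Order 2: 85→94, due 83, tardiness 11
Order 7: 94→102, due 80, tardiness 22
Late orders: 5.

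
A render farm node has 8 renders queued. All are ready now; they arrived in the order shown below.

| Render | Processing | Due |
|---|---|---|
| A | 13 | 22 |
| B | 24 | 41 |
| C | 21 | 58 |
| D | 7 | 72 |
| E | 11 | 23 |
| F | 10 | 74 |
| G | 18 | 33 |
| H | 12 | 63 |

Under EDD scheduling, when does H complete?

EDD (increasing due date): A E G B C H D F.
A: 0→13
E: 13→24
G: 24→42
B: 42→66
C: 66→87
H: 87→99

99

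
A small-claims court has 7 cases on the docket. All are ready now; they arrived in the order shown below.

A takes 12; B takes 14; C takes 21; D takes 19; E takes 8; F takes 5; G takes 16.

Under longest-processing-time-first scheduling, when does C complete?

21

LPT (decreasing processing time): C D G B A E F.
C: 0→21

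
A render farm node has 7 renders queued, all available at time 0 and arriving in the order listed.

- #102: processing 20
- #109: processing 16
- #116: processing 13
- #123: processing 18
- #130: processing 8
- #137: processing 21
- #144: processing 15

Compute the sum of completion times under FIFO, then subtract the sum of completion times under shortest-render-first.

FIFO (arrival order): #102 #109 #116 #123 #130 #137 #144.
#102: 0→20
#109: 20→36
#116: 36→49
#123: 49→67
#130: 67→75
#137: 75→96
#144: 96→111
Sum = 20+36+49+67+75+96+111 = 454.
SPT (increasing processing time): #130 #116 #144 #109 #123 #102 #137.
#130: 0→8
#116: 8→21
#144: 21→36
#109: 36→52
#123: 52→70
#102: 70→90
#137: 90→111
Sum = 8+21+36+52+70+90+111 = 388.
Difference = 454 − 388 = 66.

66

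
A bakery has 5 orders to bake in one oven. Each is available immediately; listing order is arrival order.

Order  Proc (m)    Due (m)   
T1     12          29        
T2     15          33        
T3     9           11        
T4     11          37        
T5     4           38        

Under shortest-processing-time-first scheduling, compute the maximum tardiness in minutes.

SPT (increasing processing time): T5 T3 T4 T1 T2.
T5: 0→4, due 38, tardiness 0
T3: 4→13, due 11, tardiness 2
T4: 13→24, due 37, tardiness 0
T1: 24→36, due 29, tardiness 7
T2: 36→51, due 33, tardiness 18
Maximum = 18.

18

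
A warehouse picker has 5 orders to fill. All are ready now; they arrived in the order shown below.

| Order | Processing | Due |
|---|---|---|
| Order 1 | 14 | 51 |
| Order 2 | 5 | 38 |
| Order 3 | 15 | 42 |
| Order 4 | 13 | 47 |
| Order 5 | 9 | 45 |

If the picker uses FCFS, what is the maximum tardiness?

11

FIFO (arrival order): Order 1 Order 2 Order 3 Order 4 Order 5.
Order 1: 0→14, due 51, tardiness 0
Order 2: 14→19, due 38, tardiness 0
Order 3: 19→34, due 42, tardiness 0
Order 4: 34→47, due 47, tardiness 0
Order 5: 47→56, due 45, tardiness 11
Maximum = 11.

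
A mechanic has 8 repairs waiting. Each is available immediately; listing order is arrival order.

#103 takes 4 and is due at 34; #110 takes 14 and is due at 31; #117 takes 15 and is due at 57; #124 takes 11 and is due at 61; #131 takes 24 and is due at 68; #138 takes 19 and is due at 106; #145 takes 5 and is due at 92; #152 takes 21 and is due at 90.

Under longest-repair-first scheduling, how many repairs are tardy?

5

LPT (decreasing processing time): #131 #152 #138 #117 #110 #124 #145 #103.
#131: 0→24, due 68, tardiness 0
#152: 24→45, due 90, tardiness 0
#138: 45→64, due 106, tardiness 0
#117: 64→79, due 57, tardiness 22
#110: 79→93, due 31, tardiness 62
#124: 93→104, due 61, tardiness 43
#145: 104→109, due 92, tardiness 17
#103: 109→113, due 34, tardiness 79
Late repairs: 5.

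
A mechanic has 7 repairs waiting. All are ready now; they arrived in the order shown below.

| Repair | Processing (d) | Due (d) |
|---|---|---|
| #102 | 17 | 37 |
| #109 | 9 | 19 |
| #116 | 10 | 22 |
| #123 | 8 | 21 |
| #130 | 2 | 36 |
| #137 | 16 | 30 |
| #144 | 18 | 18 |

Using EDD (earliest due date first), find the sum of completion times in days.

EDD (increasing due date): #144 #109 #123 #116 #137 #130 #102.
#144: 0→18
#109: 18→27
#123: 27→35
#116: 35→45
#137: 45→61
#130: 61→63
#102: 63→80
Sum = 18+27+35+45+61+63+80 = 329.

329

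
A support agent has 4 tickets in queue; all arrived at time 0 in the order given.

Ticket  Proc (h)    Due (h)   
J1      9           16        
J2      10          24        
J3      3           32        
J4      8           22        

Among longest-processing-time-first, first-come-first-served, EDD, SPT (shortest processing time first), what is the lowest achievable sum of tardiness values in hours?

3

LPT (decreasing processing time): J2 J1 J4 J3.
J2: 0→10, due 24, tardiness 0
J1: 10→19, due 16, tardiness 3
J4: 19→27, due 22, tardiness 5
J3: 27→30, due 32, tardiness 0
Sum = 0+3+5+0 = 8.
FIFO (arrival order): J1 J2 J3 J4.
J1: 0→9, due 16, tardiness 0
J2: 9→19, due 24, tardiness 0
J3: 19→22, due 32, tardiness 0
J4: 22→30, due 22, tardiness 8
Sum = 0+0+0+8 = 8.
EDD (increasing due date): J1 J4 J2 J3.
J1: 0→9, due 16, tardiness 0
J4: 9→17, due 22, tardiness 0
J2: 17→27, due 24, tardiness 3
J3: 27→30, due 32, tardiness 0
Sum = 0+0+3+0 = 3.
SPT (increasing processing time): J3 J4 J1 J2.
J3: 0→3, due 32, tardiness 0
J4: 3→11, due 22, tardiness 0
J1: 11→20, due 16, tardiness 4
J2: 20→30, due 24, tardiness 6
Sum = 0+0+4+6 = 10.
LPT 8, FIFO 8, EDD 3, SPT 10 → minimum 3.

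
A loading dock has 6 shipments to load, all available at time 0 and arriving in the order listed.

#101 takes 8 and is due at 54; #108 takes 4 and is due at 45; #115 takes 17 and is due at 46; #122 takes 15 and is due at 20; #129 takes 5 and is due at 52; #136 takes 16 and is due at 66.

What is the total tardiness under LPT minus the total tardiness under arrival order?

35

LPT (decreasing processing time): #115 #136 #122 #101 #129 #108.
#115: 0→17, due 46, tardiness 0
#136: 17→33, due 66, tardiness 0
#122: 33→48, due 20, tardiness 28
#101: 48→56, due 54, tardiness 2
#129: 56→61, due 52, tardiness 9
#108: 61→65, due 45, tardiness 20
Sum = 0+0+28+2+9+20 = 59.
FIFO (arrival order): #101 #108 #115 #122 #129 #136.
#101: 0→8, due 54, tardiness 0
#108: 8→12, due 45, tardiness 0
#115: 12→29, due 46, tardiness 0
#122: 29→44, due 20, tardiness 24
#129: 44→49, due 52, tardiness 0
#136: 49→65, due 66, tardiness 0
Sum = 0+0+0+24+0+0 = 24.
Difference = 59 − 24 = 35.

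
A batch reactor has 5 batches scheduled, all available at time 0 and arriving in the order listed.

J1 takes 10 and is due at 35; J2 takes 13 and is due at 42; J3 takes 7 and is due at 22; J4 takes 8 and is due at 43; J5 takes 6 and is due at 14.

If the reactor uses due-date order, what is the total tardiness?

1

EDD (increasing due date): J5 J3 J1 J2 J4.
J5: 0→6, due 14, tardiness 0
J3: 6→13, due 22, tardiness 0
J1: 13→23, due 35, tardiness 0
J2: 23→36, due 42, tardiness 0
J4: 36→44, due 43, tardiness 1
Sum = 0+0+0+0+1 = 1.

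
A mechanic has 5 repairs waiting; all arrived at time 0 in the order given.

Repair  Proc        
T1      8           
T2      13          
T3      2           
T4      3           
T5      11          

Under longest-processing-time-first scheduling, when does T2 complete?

LPT (decreasing processing time): T2 T5 T1 T4 T3.
T2: 0→13

13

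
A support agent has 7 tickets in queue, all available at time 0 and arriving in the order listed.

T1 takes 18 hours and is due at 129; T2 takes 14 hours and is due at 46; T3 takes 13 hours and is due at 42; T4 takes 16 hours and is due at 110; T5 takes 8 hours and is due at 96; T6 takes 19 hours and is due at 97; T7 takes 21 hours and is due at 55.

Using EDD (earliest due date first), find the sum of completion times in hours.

EDD (increasing due date): T3 T2 T7 T5 T6 T4 T1.
T3: 0→13
T2: 13→27
T7: 27→48
T5: 48→56
T6: 56→75
T4: 75→91
T1: 91→109
Sum = 13+27+48+56+75+91+109 = 419.

419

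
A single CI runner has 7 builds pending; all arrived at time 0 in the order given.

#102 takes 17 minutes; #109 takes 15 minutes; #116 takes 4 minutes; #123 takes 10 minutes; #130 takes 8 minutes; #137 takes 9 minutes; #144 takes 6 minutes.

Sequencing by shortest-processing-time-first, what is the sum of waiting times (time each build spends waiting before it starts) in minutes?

SPT (increasing processing time): #116 #144 #130 #137 #123 #109 #102.
#116: waits 0, runs 0→4
#144: waits 4, runs 4→10
#130: waits 10, runs 10→18
#137: waits 18, runs 18→27
#123: waits 27, runs 27→37
#109: waits 37, runs 37→52
#102: waits 52, runs 52→69
Sum = 0+4+10+18+27+37+52 = 148.

148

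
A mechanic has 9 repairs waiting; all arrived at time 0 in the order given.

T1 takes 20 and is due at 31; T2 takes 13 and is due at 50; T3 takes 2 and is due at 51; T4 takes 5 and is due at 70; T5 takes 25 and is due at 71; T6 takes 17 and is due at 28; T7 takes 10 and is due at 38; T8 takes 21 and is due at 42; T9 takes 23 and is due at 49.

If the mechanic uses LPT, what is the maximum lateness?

91

LPT (decreasing processing time): T5 T9 T8 T1 T6 T2 T7 T4 T3.
T5: 0→25, due 71, lateness -46
T9: 25→48, due 49, lateness -1
T8: 48→69, due 42, lateness 27
T1: 69→89, due 31, lateness 58
T6: 89→106, due 28, lateness 78
T2: 106→119, due 50, lateness 69
T7: 119→129, due 38, lateness 91
T4: 129→134, due 70, lateness 64
T3: 134→136, due 51, lateness 85
Maximum = 91.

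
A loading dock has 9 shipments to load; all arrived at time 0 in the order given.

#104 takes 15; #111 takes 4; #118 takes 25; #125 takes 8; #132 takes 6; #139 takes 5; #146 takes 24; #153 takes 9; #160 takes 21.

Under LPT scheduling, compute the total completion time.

763

LPT (decreasing processing time): #118 #146 #160 #104 #153 #125 #132 #139 #111.
#118: 0→25
#146: 25→49
#160: 49→70
#104: 70→85
#153: 85→94
#125: 94→102
#132: 102→108
#139: 108→113
#111: 113→117
Sum = 25+49+70+85+94+102+108+113+117 = 763.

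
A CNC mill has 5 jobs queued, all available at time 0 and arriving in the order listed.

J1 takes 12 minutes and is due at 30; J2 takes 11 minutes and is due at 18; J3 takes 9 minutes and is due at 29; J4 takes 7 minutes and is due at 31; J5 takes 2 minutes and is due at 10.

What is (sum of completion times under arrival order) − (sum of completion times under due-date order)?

35

FIFO (arrival order): J1 J2 J3 J4 J5.
J1: 0→12
J2: 12→23
J3: 23→32
J4: 32→39
J5: 39→41
Sum = 12+23+32+39+41 = 147.
EDD (increasing due date): J5 J2 J3 J1 J4.
J5: 0→2
J2: 2→13
J3: 13→22
J1: 22→34
J4: 34→41
Sum = 2+13+22+34+41 = 112.
Difference = 147 − 112 = 35.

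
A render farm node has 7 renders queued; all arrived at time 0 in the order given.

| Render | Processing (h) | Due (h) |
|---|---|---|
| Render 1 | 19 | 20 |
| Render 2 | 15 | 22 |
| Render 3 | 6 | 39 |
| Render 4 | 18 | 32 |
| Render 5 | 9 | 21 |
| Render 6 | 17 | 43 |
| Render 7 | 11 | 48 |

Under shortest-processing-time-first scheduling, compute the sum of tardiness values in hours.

SPT (increasing processing time): Render 3 Render 5 Render 7 Render 2 Render 6 Render 4 Render 1.
Render 3: 0→6, due 39, tardiness 0
Render 5: 6→15, due 21, tardiness 0
Render 7: 15→26, due 48, tardiness 0
Render 2: 26→41, due 22, tardiness 19
Render 6: 41→58, due 43, tardiness 15
Render 4: 58→76, due 32, tardiness 44
Render 1: 76→95, due 20, tardiness 75
Sum = 0+0+0+19+15+44+75 = 153.

153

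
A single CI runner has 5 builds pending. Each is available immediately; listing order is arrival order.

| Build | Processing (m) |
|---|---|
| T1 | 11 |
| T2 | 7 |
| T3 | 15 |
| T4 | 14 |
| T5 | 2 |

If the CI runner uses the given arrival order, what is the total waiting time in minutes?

FIFO (arrival order): T1 T2 T3 T4 T5.
T1: waits 0, runs 0→11
T2: waits 11, runs 11→18
T3: waits 18, runs 18→33
T4: waits 33, runs 33→47
T5: waits 47, runs 47→49
Sum = 0+11+18+33+47 = 109.

109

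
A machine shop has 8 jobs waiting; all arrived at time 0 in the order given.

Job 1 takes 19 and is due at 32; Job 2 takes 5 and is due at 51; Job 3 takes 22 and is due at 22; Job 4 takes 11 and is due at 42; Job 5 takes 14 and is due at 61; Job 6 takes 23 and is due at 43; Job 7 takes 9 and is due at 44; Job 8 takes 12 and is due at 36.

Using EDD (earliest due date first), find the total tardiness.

EDD (increasing due date): Job 3 Job 1 Job 8 Job 4 Job 6 Job 7 Job 2 Job 5.
Job 3: 0→22, due 22, tardiness 0
Job 1: 22→41, due 32, tardiness 9
Job 8: 41→53, due 36, tardiness 17
Job 4: 53→64, due 42, tardiness 22
Job 6: 64→87, due 43, tardiness 44
Job 7: 87→96, due 44, tardiness 52
Job 2: 96→101, due 51, tardiness 50
Job 5: 101→115, due 61, tardiness 54
Sum = 0+9+17+22+44+52+50+54 = 248.

248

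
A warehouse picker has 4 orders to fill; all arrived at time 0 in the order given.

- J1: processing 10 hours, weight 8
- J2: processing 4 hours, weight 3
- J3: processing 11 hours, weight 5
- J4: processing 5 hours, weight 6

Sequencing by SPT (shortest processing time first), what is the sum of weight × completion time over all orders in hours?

SPT (increasing processing time): J2 J4 J1 J3.
J2: finishes 4, weight 3, w·C = 12
J4: finishes 9, weight 6, w·C = 54
J1: finishes 19, weight 8, w·C = 152
J3: finishes 30, weight 5, w·C = 150
Sum = 12+54+152+150 = 368.

368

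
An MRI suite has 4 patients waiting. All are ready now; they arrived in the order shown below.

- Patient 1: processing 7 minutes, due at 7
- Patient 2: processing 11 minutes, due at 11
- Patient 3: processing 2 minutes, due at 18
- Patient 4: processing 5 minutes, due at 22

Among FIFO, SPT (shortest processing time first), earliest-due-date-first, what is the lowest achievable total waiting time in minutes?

FIFO (arrival order): Patient 1 Patient 2 Patient 3 Patient 4.
Patient 1: waits 0, runs 0→7
Patient 2: waits 7, runs 7→18
Patient 3: waits 18, runs 18→20
Patient 4: waits 20, runs 20→25
Sum = 0+7+18+20 = 45.
SPT (increasing processing time): Patient 3 Patient 4 Patient 1 Patient 2.
Patient 3: waits 0, runs 0→2
Patient 4: waits 2, runs 2→7
Patient 1: waits 7, runs 7→14
Patient 2: waits 14, runs 14→25
Sum = 0+2+7+14 = 23.
EDD (increasing due date): Patient 1 Patient 2 Patient 3 Patient 4.
Patient 1: waits 0, runs 0→7
Patient 2: waits 7, runs 7→18
Patient 3: waits 18, runs 18→20
Patient 4: waits 20, runs 20→25
Sum = 0+7+18+20 = 45.
FIFO 45, SPT 23, EDD 45 → minimum 23.

23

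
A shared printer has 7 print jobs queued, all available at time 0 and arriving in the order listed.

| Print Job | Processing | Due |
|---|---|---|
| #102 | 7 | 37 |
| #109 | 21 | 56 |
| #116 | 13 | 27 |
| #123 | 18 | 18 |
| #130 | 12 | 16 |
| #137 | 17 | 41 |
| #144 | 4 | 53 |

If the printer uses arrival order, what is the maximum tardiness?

FIFO (arrival order): #102 #109 #116 #123 #130 #137 #144.
#102: 0→7, due 37, tardiness 0
#109: 7→28, due 56, tardiness 0
#116: 28→41, due 27, tardiness 14
#123: 41→59, due 18, tardiness 41
#130: 59→71, due 16, tardiness 55
#137: 71→88, due 41, tardiness 47
#144: 88→92, due 53, tardiness 39
Maximum = 55.

55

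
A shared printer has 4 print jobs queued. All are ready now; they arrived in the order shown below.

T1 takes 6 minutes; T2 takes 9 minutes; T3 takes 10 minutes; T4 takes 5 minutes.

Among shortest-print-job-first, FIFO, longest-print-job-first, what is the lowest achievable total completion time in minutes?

66

SPT (increasing processing time): T4 T1 T2 T3.
T4: 0→5
T1: 5→11
T2: 11→20
T3: 20→30
Sum = 5+11+20+30 = 66.
FIFO (arrival order): T1 T2 T3 T4.
T1: 0→6
T2: 6→15
T3: 15→25
T4: 25→30
Sum = 6+15+25+30 = 76.
LPT (decreasing processing time): T3 T2 T1 T4.
T3: 0→10
T2: 10→19
T1: 19→25
T4: 25→30
Sum = 10+19+25+30 = 84.
SPT 66, FIFO 76, LPT 84 → minimum 66.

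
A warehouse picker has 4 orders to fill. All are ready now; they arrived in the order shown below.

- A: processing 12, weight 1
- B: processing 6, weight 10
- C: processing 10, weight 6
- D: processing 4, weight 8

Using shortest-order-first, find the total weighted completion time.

284

SPT (increasing processing time): D B C A.
D: finishes 4, weight 8, w·C = 32
B: finishes 10, weight 10, w·C = 100
C: finishes 20, weight 6, w·C = 120
A: finishes 32, weight 1, w·C = 32
Sum = 32+100+120+32 = 284.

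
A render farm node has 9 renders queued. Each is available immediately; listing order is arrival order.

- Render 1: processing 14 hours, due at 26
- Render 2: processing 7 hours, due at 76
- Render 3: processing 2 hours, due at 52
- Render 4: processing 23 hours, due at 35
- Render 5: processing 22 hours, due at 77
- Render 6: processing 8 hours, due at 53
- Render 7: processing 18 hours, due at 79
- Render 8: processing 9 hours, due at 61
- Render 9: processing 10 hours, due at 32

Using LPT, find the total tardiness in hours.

288

LPT (decreasing processing time): Render 4 Render 5 Render 7 Render 1 Render 9 Render 8 Render 6 Render 2 Render 3.
Render 4: 0→23, due 35, tardiness 0
Render 5: 23→45, due 77, tardiness 0
Render 7: 45→63, due 79, tardiness 0
Render 1: 63→77, due 26, tardiness 51
Render 9: 77→87, due 32, tardiness 55
Render 8: 87→96, due 61, tardiness 35
Render 6: 96→104, due 53, tardiness 51
Render 2: 104→111, due 76, tardiness 35
Render 3: 111→113, due 52, tardiness 61
Sum = 0+0+0+51+55+35+51+35+61 = 288.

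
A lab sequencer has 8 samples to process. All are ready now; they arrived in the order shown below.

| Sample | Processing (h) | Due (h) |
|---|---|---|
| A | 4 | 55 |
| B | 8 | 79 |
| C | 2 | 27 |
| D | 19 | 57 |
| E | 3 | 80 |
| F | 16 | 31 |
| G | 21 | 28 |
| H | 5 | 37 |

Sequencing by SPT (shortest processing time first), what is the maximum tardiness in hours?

50

SPT (increasing processing time): C E A H B F D G.
C: 0→2, due 27, tardiness 0
E: 2→5, due 80, tardiness 0
A: 5→9, due 55, tardiness 0
H: 9→14, due 37, tardiness 0
B: 14→22, due 79, tardiness 0
F: 22→38, due 31, tardiness 7
D: 38→57, due 57, tardiness 0
G: 57→78, due 28, tardiness 50
Maximum = 50.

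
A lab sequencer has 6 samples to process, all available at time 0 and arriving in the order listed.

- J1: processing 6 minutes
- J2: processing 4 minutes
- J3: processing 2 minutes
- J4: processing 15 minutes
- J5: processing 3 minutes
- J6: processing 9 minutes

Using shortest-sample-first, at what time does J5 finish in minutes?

SPT (increasing processing time): J3 J5 J2 J1 J6 J4.
J3: 0→2
J5: 2→5

5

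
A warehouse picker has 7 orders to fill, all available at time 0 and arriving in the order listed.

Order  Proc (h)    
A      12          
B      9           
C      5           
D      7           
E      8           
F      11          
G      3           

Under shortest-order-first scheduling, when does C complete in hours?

SPT (increasing processing time): G C D E B F A.
G: 0→3
C: 3→8

8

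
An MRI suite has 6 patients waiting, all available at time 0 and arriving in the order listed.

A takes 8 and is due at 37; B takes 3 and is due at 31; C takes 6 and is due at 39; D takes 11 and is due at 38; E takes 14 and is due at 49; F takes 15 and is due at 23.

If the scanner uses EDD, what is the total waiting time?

EDD (increasing due date): F B A D C E.
F: waits 0, runs 0→15
B: waits 15, runs 15→18
A: waits 18, runs 18→26
D: waits 26, runs 26→37
C: waits 37, runs 37→43
E: waits 43, runs 43→57
Sum = 0+15+18+26+37+43 = 139.

139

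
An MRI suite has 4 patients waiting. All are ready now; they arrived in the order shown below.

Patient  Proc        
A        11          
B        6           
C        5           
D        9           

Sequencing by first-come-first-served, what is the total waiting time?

50

FIFO (arrival order): A B C D.
A: waits 0, runs 0→11
B: waits 11, runs 11→17
C: waits 17, runs 17→22
D: waits 22, runs 22→31
Sum = 0+11+17+22 = 50.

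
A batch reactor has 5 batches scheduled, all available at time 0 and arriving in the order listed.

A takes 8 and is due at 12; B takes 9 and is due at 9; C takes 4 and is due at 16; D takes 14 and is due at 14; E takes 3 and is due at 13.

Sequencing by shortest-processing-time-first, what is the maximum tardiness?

SPT (increasing processing time): E C A B D.
E: 0→3, due 13, tardiness 0
C: 3→7, due 16, tardiness 0
A: 7→15, due 12, tardiness 3
B: 15→24, due 9, tardiness 15
D: 24→38, due 14, tardiness 24
Maximum = 24.

24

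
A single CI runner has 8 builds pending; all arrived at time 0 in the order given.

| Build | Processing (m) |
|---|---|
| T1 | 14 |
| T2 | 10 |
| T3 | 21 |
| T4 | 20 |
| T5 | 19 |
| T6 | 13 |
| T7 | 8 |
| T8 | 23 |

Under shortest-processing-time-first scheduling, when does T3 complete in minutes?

105

SPT (increasing processing time): T7 T2 T6 T1 T5 T4 T3 T8.
T7: 0→8
T2: 8→18
T6: 18→31
T1: 31→45
T5: 45→64
T4: 64→84
T3: 84→105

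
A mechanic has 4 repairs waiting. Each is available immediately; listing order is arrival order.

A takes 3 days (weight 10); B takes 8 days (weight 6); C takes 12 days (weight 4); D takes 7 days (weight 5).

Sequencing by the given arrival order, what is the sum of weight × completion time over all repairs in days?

FIFO (arrival order): A B C D.
A: finishes 3, weight 10, w·C = 30
B: finishes 11, weight 6, w·C = 66
C: finishes 23, weight 4, w·C = 92
D: finishes 30, weight 5, w·C = 150
Sum = 30+66+92+150 = 338.

338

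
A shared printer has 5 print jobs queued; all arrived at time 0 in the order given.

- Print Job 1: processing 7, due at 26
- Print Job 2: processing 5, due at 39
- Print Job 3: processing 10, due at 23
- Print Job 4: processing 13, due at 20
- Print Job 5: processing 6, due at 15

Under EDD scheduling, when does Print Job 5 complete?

EDD (increasing due date): Print Job 5 Print Job 4 Print Job 3 Print Job 1 Print Job 2.
Print Job 5: 0→6

6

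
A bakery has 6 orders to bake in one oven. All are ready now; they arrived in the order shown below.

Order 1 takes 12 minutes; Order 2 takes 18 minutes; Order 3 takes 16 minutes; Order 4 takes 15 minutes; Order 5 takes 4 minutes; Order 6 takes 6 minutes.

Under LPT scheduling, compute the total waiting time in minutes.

LPT (decreasing processing time): Order 2 Order 3 Order 4 Order 1 Order 6 Order 5.
Order 2: waits 0, runs 0→18
Order 3: waits 18, runs 18→34
Order 4: waits 34, runs 34→49
Order 1: waits 49, runs 49→61
Order 6: waits 61, runs 61→67
Order 5: waits 67, runs 67→71
Sum = 0+18+34+49+61+67 = 229.

229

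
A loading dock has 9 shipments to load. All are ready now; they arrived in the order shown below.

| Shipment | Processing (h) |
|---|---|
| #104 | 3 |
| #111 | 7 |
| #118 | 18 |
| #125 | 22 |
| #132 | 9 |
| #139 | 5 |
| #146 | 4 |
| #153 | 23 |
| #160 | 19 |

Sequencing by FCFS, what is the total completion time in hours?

FIFO (arrival order): #104 #111 #118 #125 #132 #139 #146 #153 #160.
#104: 0→3
#111: 3→10
#118: 10→28
#125: 28→50
#132: 50→59
#139: 59→64
#146: 64→68
#153: 68→91
#160: 91→110
Sum = 3+10+28+50+59+64+68+91+110 = 483.

483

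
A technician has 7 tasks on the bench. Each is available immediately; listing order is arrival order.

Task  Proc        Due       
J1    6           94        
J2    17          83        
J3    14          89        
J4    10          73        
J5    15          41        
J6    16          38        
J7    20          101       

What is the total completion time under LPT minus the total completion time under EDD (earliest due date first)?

56

LPT (decreasing processing time): J7 J2 J6 J5 J3 J4 J1.
J7: 0→20
J2: 20→37
J6: 37→53
J5: 53→68
J3: 68→82
J4: 82→92
J1: 92→98
Sum = 20+37+53+68+82+92+98 = 450.
EDD (increasing due date): J6 J5 J4 J2 J3 J1 J7.
J6: 0→16
J5: 16→31
J4: 31→41
J2: 41→58
J3: 58→72
J1: 72→78
J7: 78→98
Sum = 16+31+41+58+72+78+98 = 394.
Difference = 450 − 394 = 56.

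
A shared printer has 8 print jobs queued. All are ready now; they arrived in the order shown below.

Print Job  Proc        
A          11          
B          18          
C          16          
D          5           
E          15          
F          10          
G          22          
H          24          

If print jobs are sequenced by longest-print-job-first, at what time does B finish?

LPT (decreasing processing time): H G B C E A F D.
H: 0→24
G: 24→46
B: 46→64

64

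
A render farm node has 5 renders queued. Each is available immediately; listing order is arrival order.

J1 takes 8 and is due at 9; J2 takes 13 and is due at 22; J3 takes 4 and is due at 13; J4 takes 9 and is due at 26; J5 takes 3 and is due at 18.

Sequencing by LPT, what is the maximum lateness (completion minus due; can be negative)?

LPT (decreasing processing time): J2 J4 J1 J3 J5.
J2: 0→13, due 22, lateness -9
J4: 13→22, due 26, lateness -4
J1: 22→30, due 9, lateness 21
J3: 30→34, due 13, lateness 21
J5: 34→37, due 18, lateness 19
Maximum = 21.

21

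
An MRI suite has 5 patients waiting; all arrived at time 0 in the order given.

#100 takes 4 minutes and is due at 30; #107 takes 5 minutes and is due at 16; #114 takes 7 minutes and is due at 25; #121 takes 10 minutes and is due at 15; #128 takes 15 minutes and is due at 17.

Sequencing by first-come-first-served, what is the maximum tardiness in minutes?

FIFO (arrival order): #100 #107 #114 #121 #128.
#100: 0→4, due 30, tardiness 0
#107: 4→9, due 16, tardiness 0
#114: 9→16, due 25, tardiness 0
#121: 16→26, due 15, tardiness 11
#128: 26→41, due 17, tardiness 24
Maximum = 24.

24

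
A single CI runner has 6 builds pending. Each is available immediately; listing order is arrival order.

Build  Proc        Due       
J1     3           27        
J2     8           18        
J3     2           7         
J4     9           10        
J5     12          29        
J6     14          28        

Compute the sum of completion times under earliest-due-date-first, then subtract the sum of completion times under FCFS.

EDD (increasing due date): J3 J4 J2 J1 J6 J5.
J3: 0→2
J4: 2→11
J2: 11→19
J1: 19→22
J6: 22→36
J5: 36→48
Sum = 2+11+19+22+36+48 = 138.
FIFO (arrival order): J1 J2 J3 J4 J5 J6.
J1: 0→3
J2: 3→11
J3: 11→13
J4: 13→22
J5: 22→34
J6: 34→48
Sum = 3+11+13+22+34+48 = 131.
Difference = 138 − 131 = 7.

7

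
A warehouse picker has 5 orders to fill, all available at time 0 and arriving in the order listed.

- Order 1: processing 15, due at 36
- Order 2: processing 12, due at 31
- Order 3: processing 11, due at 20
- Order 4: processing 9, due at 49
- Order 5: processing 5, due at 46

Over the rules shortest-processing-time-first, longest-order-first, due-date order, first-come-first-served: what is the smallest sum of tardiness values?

5

SPT (increasing processing time): Order 5 Order 4 Order 3 Order 2 Order 1.
Order 5: 0→5, due 46, tardiness 0
Order 4: 5→14, due 49, tardiness 0
Order 3: 14→25, due 20, tardiness 5
Order 2: 25→37, due 31, tardiness 6
Order 1: 37→52, due 36, tardiness 16
Sum = 0+0+5+6+16 = 27.
LPT (decreasing processing time): Order 1 Order 2 Order 3 Order 4 Order 5.
Order 1: 0→15, due 36, tardiness 0
Order 2: 15→27, due 31, tardiness 0
Order 3: 27→38, due 20, tardiness 18
Order 4: 38→47, due 49, tardiness 0
Order 5: 47→52, due 46, tardiness 6
Sum = 0+0+18+0+6 = 24.
EDD (increasing due date): Order 3 Order 2 Order 1 Order 5 Order 4.
Order 3: 0→11, due 20, tardiness 0
Order 2: 11→23, due 31, tardiness 0
Order 1: 23→38, due 36, tardiness 2
Order 5: 38→43, due 46, tardiness 0
Order 4: 43→52, due 49, tardiness 3
Sum = 0+0+2+0+3 = 5.
FIFO (arrival order): Order 1 Order 2 Order 3 Order 4 Order 5.
Order 1: 0→15, due 36, tardiness 0
Order 2: 15→27, due 31, tardiness 0
Order 3: 27→38, due 20, tardiness 18
Order 4: 38→47, due 49, tardiness 0
Order 5: 47→52, due 46, tardiness 6
Sum = 0+0+18+0+6 = 24.
SPT 27, LPT 24, EDD 5, FIFO 24 → minimum 5.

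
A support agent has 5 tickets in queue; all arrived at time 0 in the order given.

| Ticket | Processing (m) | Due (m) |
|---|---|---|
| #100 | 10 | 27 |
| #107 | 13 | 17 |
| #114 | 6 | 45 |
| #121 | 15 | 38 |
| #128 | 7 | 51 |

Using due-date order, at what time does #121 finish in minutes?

EDD (increasing due date): #107 #100 #121 #114 #128.
#107: 0→13
#100: 13→23
#121: 23→38

38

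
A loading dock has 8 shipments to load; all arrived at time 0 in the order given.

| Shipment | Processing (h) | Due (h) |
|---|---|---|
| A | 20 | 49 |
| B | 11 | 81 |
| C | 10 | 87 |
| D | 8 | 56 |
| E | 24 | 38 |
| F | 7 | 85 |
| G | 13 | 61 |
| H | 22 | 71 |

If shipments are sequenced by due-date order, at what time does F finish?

105

EDD (increasing due date): E A D G H B F C.
E: 0→24
A: 24→44
D: 44→52
G: 52→65
H: 65→87
B: 87→98
F: 98→105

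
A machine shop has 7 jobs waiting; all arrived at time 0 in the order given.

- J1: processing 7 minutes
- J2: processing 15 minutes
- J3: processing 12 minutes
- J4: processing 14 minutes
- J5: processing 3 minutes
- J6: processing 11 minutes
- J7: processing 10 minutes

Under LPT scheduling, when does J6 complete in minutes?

52

LPT (decreasing processing time): J2 J4 J3 J6 J7 J1 J5.
J2: 0→15
J4: 15→29
J3: 29→41
J6: 41→52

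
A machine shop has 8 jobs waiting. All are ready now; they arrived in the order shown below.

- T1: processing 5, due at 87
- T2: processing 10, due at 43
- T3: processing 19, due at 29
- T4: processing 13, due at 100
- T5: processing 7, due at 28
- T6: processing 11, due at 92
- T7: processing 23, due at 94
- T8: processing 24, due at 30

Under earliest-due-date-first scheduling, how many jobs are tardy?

4

EDD (increasing due date): T5 T3 T8 T2 T1 T6 T7 T4.
T5: 0→7, due 28, tardiness 0
T3: 7→26, due 29, tardiness 0
T8: 26→50, due 30, tardiness 20
T2: 50→60, due 43, tardiness 17
T1: 60→65, due 87, tardiness 0
T6: 65→76, due 92, tardiness 0
T7: 76→99, due 94, tardiness 5
T4: 99→112, due 100, tardiness 12
Late jobs: 4.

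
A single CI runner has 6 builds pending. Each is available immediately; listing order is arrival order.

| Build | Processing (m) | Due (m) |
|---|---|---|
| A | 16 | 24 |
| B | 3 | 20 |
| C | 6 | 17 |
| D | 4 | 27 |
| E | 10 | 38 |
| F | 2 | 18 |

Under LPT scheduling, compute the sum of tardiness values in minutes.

LPT (decreasing processing time): A E C D B F.
A: 0→16, due 24, tardiness 0
E: 16→26, due 38, tardiness 0
C: 26→32, due 17, tardiness 15
D: 32→36, due 27, tardiness 9
B: 36→39, due 20, tardiness 19
F: 39→41, due 18, tardiness 23
Sum = 0+0+15+9+19+23 = 66.

66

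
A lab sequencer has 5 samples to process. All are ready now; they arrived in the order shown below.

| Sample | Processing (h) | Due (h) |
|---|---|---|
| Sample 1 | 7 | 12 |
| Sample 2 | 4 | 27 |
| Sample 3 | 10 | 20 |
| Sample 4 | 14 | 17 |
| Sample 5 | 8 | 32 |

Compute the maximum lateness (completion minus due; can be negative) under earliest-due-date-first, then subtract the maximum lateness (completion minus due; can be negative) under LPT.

EDD (increasing due date): Sample 1 Sample 4 Sample 3 Sample 2 Sample 5.
Sample 1: 0→7, due 12, lateness -5
Sample 4: 7→21, due 17, lateness 4
Sample 3: 21→31, due 20, lateness 11
Sample 2: 31→35, due 27, lateness 8
Sample 5: 35→43, due 32, lateness 11
Maximum = 11.
LPT (decreasing processing time): Sample 4 Sample 3 Sample 5 Sample 1 Sample 2.
Sample 4: 0→14, due 17, lateness -3
Sample 3: 14→24, due 20, lateness 4
Sample 5: 24→32, due 32, lateness 0
Sample 1: 32→39, due 12, lateness 27
Sample 2: 39→43, due 27, lateness 16
Maximum = 27.
Difference = 11 − 27 = -16.

-16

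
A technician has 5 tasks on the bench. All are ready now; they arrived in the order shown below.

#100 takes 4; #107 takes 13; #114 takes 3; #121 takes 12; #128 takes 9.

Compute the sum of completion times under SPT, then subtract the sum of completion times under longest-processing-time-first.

-56

SPT (increasing processing time): #114 #100 #128 #121 #107.
#114: 0→3
#100: 3→7
#128: 7→16
#121: 16→28
#107: 28→41
Sum = 3+7+16+28+41 = 95.
LPT (decreasing processing time): #107 #121 #128 #100 #114.
#107: 0→13
#121: 13→25
#128: 25→34
#100: 34→38
#114: 38→41
Sum = 13+25+34+38+41 = 151.
Difference = 95 − 151 = -56.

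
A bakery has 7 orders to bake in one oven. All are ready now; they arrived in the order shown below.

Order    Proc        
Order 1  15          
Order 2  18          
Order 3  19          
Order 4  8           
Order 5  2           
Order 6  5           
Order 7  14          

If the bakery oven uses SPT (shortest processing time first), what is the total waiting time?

159

SPT (increasing processing time): Order 5 Order 6 Order 4 Order 7 Order 1 Order 2 Order 3.
Order 5: waits 0, runs 0→2
Order 6: waits 2, runs 2→7
Order 4: waits 7, runs 7→15
Order 7: waits 15, runs 15→29
Order 1: waits 29, runs 29→44
Order 2: waits 44, runs 44→62
Order 3: waits 62, runs 62→81
Sum = 0+2+7+15+29+44+62 = 159.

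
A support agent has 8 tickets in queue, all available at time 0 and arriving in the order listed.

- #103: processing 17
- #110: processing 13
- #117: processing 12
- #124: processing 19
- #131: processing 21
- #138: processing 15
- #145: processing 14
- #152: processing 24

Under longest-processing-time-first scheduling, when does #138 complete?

96

LPT (decreasing processing time): #152 #131 #124 #103 #138 #145 #110 #117.
#152: 0→24
#131: 24→45
#124: 45→64
#103: 64→81
#138: 81→96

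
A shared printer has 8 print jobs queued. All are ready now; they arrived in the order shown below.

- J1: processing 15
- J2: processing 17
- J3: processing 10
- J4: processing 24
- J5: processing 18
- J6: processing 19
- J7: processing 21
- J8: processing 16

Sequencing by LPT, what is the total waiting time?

LPT (decreasing processing time): J4 J7 J6 J5 J2 J8 J1 J3.
J4: waits 0, runs 0→24
J7: waits 24, runs 24→45
J6: waits 45, runs 45→64
J5: waits 64, runs 64→82
J2: waits 82, runs 82→99
J8: waits 99, runs 99→115
J1: waits 115, runs 115→130
J3: waits 130, runs 130→140
Sum = 0+24+45+64+82+99+115+130 = 559.

559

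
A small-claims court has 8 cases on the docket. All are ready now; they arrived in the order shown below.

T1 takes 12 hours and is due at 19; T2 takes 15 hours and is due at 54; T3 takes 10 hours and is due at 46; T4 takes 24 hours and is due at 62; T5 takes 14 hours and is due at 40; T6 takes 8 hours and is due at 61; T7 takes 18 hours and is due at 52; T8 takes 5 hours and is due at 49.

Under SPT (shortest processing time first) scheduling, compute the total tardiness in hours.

109

SPT (increasing processing time): T8 T6 T3 T1 T5 T2 T7 T4.
T8: 0→5, due 49, tardiness 0
T6: 5→13, due 61, tardiness 0
T3: 13→23, due 46, tardiness 0
T1: 23→35, due 19, tardiness 16
T5: 35→49, due 40, tardiness 9
T2: 49→64, due 54, tardiness 10
T7: 64→82, due 52, tardiness 30
T4: 82→106, due 62, tardiness 44
Sum = 0+0+0+16+9+10+30+44 = 109.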